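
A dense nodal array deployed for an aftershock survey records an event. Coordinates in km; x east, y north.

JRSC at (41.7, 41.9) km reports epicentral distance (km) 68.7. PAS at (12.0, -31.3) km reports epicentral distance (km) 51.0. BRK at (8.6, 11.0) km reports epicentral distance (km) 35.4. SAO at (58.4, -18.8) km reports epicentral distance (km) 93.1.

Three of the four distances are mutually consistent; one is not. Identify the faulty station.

Solve using three stations at a time. Using JRSC, BRK, SAO (subtract circle equations pairwise → linear system) gives (x, y) ≈ (-24.5, 23.6).
Distances from that point to each station vs reported:
  JRSC: calculated 68.7 vs reported 68.7 → residual 0.0 km
  PAS: calculated 65.9 vs reported 51.0 → residual 14.9 km
  BRK: calculated 35.4 vs reported 35.4 → residual 0.0 km
  SAO: calculated 93.1 vs reported 93.1 → residual 0.0 km
JRSC, BRK, SAO are mutually consistent (residuals ≈ 0); PAS is off by 14.9 km.

PAS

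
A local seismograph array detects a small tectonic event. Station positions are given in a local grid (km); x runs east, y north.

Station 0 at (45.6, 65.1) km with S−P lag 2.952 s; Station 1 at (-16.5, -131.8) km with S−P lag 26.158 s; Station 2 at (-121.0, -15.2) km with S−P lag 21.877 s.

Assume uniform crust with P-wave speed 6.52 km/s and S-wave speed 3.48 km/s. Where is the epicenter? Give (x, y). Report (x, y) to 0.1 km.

Distance from S−P lag: d = Δt · v_P v_S / (v_P − v_S) = Δt · (6.52·3.48)/(6.52−3.48) ≈ 7.4637·Δt.
So d_Station 0 = 22.03, d_Station 1 = 195.24, d_Station 2 = 163.28 km.
Circle about each station: (x − 45.6)² + (y − 65.1)² = 22.03²; (x + 16.5)² + (y + 131.8)² = 195.24²; (x + 121.0)² + (y + 15.2)² = 163.28².
Subtracting the Station 0 equation from the Station 1 and Station 2 equations removes the quadratic terms:
-124.2 x − 393.8 y = -26307.22
-333.2 x − 160.6 y = -17620.37
Solving the 2×2 system: x ≈ 24.4, y ≈ 59.1 km.
Check against Station 0 (with the unrounded x, y): √((x − 45.6)²+(y − 65.1)²) = 22.04 ≈ 22.03 km. ✓

(24.4, 59.1)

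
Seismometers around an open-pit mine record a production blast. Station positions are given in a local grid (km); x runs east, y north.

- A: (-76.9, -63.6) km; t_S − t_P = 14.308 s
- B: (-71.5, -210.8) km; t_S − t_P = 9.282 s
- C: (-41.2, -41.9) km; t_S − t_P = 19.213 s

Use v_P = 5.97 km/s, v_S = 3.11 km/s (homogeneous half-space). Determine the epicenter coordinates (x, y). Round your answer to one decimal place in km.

Distance from S−P lag: d = Δt · v_P v_S / (v_P − v_S) = Δt · (5.97·3.11)/(5.97−3.11) ≈ 6.4919·Δt.
So d_A = 92.89, d_B = 60.26, d_C = 124.73 km.
Circle about each station: (x + 76.9)² + (y + 63.6)² = 92.89²; (x + 71.5)² + (y + 210.8)² = 60.26²; (x + 41.2)² + (y + 41.9)² = 124.73².
Subtracting pairs of circle equations eliminates x²+y² and gives linear equations (the radical axes):
10.8 x − 294.4 y = 44587.60
71.4 x + 43.4 y = -13434.54
Solving the 2×2 system: x ≈ -94.0, y ≈ -154.9 km.
Check against A (with the unrounded x, y): √((x + 76.9)²+(y + 63.6)²) = 92.89 ≈ 92.89 km. ✓

x ≈ -94.0 km, y ≈ -154.9 km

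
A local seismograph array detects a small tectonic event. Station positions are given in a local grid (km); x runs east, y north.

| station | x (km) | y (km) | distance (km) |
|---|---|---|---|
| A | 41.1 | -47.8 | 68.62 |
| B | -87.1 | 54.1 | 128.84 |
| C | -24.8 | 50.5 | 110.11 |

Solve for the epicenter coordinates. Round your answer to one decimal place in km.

Circle about each station: (x − 41.1)² + (y + 47.8)² = 68.62²; (x + 87.1)² + (y − 54.1)² = 128.84²; (x + 24.8)² + (y − 50.5)² = 110.11².
Subtracting the A equation from the B and C equations removes the quadratic terms:
-256.4 x + 203.8 y = -5351.87
-131.8 x + 196.6 y = -8224.27
Solving the 2×2 system: x ≈ -26.5, y ≈ -59.6 km.

x ≈ -26.5 km, y ≈ -59.6 km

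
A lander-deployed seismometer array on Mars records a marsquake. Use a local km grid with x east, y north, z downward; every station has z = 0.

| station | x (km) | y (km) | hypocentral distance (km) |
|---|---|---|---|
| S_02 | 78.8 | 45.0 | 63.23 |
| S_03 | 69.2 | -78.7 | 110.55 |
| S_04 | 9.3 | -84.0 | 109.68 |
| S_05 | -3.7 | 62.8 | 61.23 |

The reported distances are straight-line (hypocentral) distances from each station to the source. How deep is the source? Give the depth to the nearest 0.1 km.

Each station gives a sphere (x−x_i)² + (y−y_i)² + z² = d_i² (stations at z=0).
Subtracting the S_02 sphere from S_03 and S_04: z² cancels, leaving linear equations in x and y:
-19.2 x − 247.4 y = -5475.38
-139.0 x − 258.0 y = -9123.62
Solving: x ≈ 28.692, y ≈ 19.905 km (keep extra digits for the depth step; rounded: 28.7, 19.9).
Then from the S_02 sphere: z² = 63.23² − (x − 78.8)² − (y − 45.0)² with x = 28.692, y = 19.905, so z ≈ 29.282 ≈ 29.3 km.

29.3 km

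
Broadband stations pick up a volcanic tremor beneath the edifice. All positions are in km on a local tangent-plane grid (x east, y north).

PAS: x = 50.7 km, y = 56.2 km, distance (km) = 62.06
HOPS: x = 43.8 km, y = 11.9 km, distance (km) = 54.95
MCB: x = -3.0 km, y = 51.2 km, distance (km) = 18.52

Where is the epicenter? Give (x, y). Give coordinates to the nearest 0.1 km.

Circle about each station: (x − 50.7)² + (y − 56.2)² = 62.06²; (x − 43.8)² + (y − 11.9)² = 54.95²; (x + 3.0)² + (y − 51.2)² = 18.52².
Subtracting the PAS equation from the HOPS and MCB equations removes the quadratic terms:
-13.8 x − 88.6 y = -2836.94
-107.4 x − 10.0 y = 409.96
Solving the 2×2 system: x ≈ -6.9, y ≈ 33.1 km.

(-6.9, 33.1)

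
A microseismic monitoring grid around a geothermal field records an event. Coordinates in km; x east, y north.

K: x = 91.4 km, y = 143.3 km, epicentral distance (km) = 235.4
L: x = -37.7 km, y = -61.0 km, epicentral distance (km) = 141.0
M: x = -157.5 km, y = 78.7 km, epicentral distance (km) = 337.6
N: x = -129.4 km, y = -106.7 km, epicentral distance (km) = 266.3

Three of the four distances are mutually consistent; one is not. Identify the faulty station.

L

Solve using three stations at a time. Using K, M, N (subtract circle equations pairwise → linear system) gives (x, y) ≈ (136.2, -87.7).
Distances from that point to each station vs reported:
  K: calculated 235.3 vs reported 235.4 → residual 0.1 km
  L: calculated 175.9 vs reported 141.0 → residual 34.9 km
  M: calculated 337.6 vs reported 337.6 → residual 0.0 km
  N: calculated 266.2 vs reported 266.3 → residual 0.1 km
K, M, N are mutually consistent (residuals ≈ 0); L is off by 34.9 km.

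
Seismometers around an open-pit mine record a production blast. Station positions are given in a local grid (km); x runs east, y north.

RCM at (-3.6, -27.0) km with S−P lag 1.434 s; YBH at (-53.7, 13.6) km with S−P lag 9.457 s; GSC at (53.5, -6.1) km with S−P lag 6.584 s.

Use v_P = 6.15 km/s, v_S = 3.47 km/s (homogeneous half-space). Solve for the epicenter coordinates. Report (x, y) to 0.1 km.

(7.2, -30.7)

Distance from S−P lag: d = Δt · v_P v_S / (v_P − v_S) = Δt · (6.15·3.47)/(6.15−3.47) ≈ 7.9629·Δt.
So d_RCM = 11.42, d_YBH = 75.30, d_GSC = 52.43 km.
Circle about each station: (x + 3.6)² + (y + 27.0)² = 11.42²; (x + 53.7)² + (y − 13.6)² = 75.30²; (x − 53.5)² + (y + 6.1)² = 52.43².
Subtracting the RCM equation from the YBH and GSC equations removes the quadratic terms:
-100.2 x + 81.2 y = -3212.98
114.2 x + 41.8 y = -460.99
Solving the 2×2 system: x ≈ 7.2, y ≈ -30.7 km.
Check against RCM (with the unrounded x, y): √((x + 3.6)²+(y + 27.0)²) = 11.41 ≈ 11.42 km. ✓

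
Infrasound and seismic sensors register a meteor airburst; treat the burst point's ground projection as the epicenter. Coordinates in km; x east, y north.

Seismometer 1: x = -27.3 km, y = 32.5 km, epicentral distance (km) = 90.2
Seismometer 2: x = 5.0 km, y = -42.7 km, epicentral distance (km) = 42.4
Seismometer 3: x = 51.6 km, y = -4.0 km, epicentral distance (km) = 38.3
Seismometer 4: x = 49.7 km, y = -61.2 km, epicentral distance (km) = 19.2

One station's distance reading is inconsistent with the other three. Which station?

Seismometer 1

Solve using three stations at a time. Using Seismometer 2, Seismometer 3, Seismometer 4 (subtract circle equations pairwise → linear system) gives (x, y) ≈ (47.4, -42.1).
Distances from that point to each station vs reported:
  Seismometer 1: calculated 105.6 vs reported 90.2 → residual 15.4 km
  Seismometer 2: calculated 42.4 vs reported 42.4 → residual 0.0 km
  Seismometer 3: calculated 38.3 vs reported 38.3 → residual 0.0 km
  Seismometer 4: calculated 19.2 vs reported 19.2 → residual 0.0 km
Seismometer 2, Seismometer 3, Seismometer 4 are mutually consistent (residuals ≈ 0); Seismometer 1 is off by 15.4 km.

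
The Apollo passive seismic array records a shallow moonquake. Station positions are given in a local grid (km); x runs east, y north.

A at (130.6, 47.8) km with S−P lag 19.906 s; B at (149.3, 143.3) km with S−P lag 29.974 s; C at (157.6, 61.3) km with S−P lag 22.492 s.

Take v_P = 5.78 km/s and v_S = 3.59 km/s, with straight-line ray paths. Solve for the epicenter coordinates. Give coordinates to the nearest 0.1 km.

Distance from S−P lag: d = Δt · v_P v_S / (v_P − v_S) = Δt · (5.78·3.59)/(5.78−3.59) ≈ 9.4750·Δt.
So d_A = 188.61, d_B = 284.00, d_C = 213.11 km.
Circle about each station: (x − 130.6)² + (y − 47.8)² = 188.61²; (x − 149.3)² + (y − 143.3)² = 284.00²; (x − 157.6)² + (y − 61.3)² = 213.11².
Subtracting the A equation from the B and C equations removes the quadratic terms:
37.4 x + 191.0 y = -21598.09
54.0 x + 27.0 y = -587.89
Solving the 2×2 system: x ≈ 50.6, y ≈ -123.0 km.

50.6 km east, -123.0 km north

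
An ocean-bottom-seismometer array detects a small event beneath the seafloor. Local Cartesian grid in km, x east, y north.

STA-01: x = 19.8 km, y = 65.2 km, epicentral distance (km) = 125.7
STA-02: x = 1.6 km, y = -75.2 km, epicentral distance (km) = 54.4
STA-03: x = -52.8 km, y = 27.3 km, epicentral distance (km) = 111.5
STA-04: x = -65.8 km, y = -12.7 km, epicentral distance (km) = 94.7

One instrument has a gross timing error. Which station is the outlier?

Solve using three stations at a time. Using STA-01, STA-03, STA-04 (subtract circle equations pairwise → linear system) gives (x, y) ≈ (16.0, -60.5).
Distances from that point to each station vs reported:
  STA-01: calculated 125.7 vs reported 125.7 → residual 0.0 km
  STA-02: calculated 20.6 vs reported 54.4 → residual 33.8 km
  STA-03: calculated 111.5 vs reported 111.5 → residual 0.0 km
  STA-04: calculated 94.8 vs reported 94.7 → residual 0.1 km
STA-01, STA-03, STA-04 are mutually consistent (residuals ≈ 0); STA-02 is off by 33.8 km.

STA-02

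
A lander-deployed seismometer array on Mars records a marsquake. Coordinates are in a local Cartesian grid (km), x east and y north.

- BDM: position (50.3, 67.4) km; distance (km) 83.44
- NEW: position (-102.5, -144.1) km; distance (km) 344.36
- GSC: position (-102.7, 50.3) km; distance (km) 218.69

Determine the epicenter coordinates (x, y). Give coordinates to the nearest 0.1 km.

Circle about each station: (x − 50.3)² + (y − 67.4)² = 83.44²; (x + 102.5)² + (y + 144.1)² = 344.36²; (x + 102.7)² + (y − 50.3)² = 218.69².
Subtracting the BDM equation from the NEW and GSC equations removes the quadratic terms:
-305.6 x − 423.0 y = -87423.37
-306.0 x − 34.2 y = -34858.55
Solving the 2×2 system: x ≈ 98.8, y ≈ 135.3 km.
Check against BDM (with the unrounded x, y): √((x − 50.3)²+(y − 67.4)²) = 83.44 ≈ 83.44 km. ✓

98.8 km east, 135.3 km north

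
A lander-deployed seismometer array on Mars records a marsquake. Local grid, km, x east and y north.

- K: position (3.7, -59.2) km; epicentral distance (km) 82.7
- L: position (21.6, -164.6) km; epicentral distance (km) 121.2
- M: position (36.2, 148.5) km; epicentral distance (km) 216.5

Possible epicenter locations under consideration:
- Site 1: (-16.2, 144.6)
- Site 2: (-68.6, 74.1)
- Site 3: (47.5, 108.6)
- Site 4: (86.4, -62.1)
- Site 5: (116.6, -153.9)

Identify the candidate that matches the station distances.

For each candidate, compare |candidate − station| to the reported distance:
Site 1: residuals K 122.1, L 190.3, M 164.0 → max 190.3 km
Site 2: residuals K 68.9, L 134.0, M 88.0 → max 134.0 km
Site 3: residuals K 90.7, L 153.2, M 175.0 → max 175.0 km
Site 4: residuals K 0.1, L 0.1, M 0.0 → max 0.1 km
Site 5: residuals K 64.7, L 25.6, M 96.4 → max 96.4 km
Only Site 4 has all residuals ≈ 0.

Site 4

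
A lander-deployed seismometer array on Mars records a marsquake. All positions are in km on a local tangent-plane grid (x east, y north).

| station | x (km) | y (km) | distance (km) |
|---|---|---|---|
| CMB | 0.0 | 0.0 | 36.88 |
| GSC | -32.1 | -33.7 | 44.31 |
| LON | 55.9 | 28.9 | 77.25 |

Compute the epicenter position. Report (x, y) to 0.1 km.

Circle about each station: x² + y² = 36.88²; (x + 32.1)² + (y + 33.7)² = 44.31²; (x − 55.9)² + (y − 28.9)² = 77.25².
Subtracting pairs of circle equations eliminates x²+y² and gives linear equations (the radical axes):
-64.2 x − 67.4 y = 1562.86
111.8 x + 57.8 y = -647.41
Solving the 2×2 system: x ≈ 12.2, y ≈ -34.8 km.

12.2 km east, -34.8 km north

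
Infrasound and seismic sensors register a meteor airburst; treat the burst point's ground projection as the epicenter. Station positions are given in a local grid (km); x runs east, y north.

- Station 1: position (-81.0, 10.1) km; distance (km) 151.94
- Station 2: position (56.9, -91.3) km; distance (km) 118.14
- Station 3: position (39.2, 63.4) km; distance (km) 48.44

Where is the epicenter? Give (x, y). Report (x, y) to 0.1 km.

Circle about each station: (x + 81.0)² + (y − 10.1)² = 151.94²; (x − 56.9)² + (y + 91.3)² = 118.14²; (x − 39.2)² + (y − 63.4)² = 48.44².
Subtracting the Station 1 equation from the Station 2 and Station 3 equations removes the quadratic terms:
275.8 x − 202.8 y = 14038.99
240.4 x + 106.6 y = 19632.52
Solving the 2×2 system: x ≈ 70.1, y ≈ 26.1 km.

(70.1, 26.1)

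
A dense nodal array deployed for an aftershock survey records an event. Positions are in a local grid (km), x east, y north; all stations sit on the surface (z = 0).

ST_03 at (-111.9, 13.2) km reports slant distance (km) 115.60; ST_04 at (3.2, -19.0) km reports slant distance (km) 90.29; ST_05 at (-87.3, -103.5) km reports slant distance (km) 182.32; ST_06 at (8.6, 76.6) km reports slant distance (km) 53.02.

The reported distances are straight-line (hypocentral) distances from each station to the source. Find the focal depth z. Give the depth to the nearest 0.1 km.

depth ≈ 43.8 km

Each station gives a sphere (x−x_i)² + (y−y_i)² + z² = d_i² (stations at z=0).
Subtracting the ST_03 sphere from ST_04 and ST_05: z² cancels, leaving linear equations in x and y:
230.2 x − 64.4 y = -7113.53
49.2 x − 233.4 y = -14239.53
Solving: x ≈ -14.701, y ≈ 57.910 km (keep extra digits for the depth step; rounded: -14.7, 57.9).
Then from the ST_03 sphere: z² = 115.60² − (x + 111.9)² − (y − 13.2)² with x = -14.701, y = 57.910, so z ≈ 43.780 ≈ 43.8 km.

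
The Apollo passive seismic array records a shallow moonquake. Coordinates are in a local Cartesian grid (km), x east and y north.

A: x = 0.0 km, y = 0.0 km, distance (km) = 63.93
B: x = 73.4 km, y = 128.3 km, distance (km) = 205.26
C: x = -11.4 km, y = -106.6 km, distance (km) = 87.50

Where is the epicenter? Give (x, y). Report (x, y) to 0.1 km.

Circle about each station: x² + y² = 63.93²; (x − 73.4)² + (y − 128.3)² = 205.26²; (x + 11.4)² + (y + 106.6)² = 87.50².
Subtracting the A equation from the B and C equations removes the quadratic terms:
146.8 x + 256.6 y = -16196.17
-22.8 x − 213.2 y = 7924.31
Solving the 2×2 system: x ≈ -55.8, y ≈ -31.2 km.

(-55.8, -31.2)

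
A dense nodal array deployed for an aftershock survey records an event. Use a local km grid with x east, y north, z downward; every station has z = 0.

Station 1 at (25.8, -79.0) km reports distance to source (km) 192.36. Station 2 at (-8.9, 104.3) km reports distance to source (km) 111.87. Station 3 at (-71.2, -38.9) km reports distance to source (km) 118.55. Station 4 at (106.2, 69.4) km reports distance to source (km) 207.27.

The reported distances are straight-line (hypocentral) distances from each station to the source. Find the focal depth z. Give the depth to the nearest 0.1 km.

Each station gives a sphere (x−x_i)² + (y−y_i)² + z² = d_i² (stations at z=0).
Subtracting the Station 1 sphere from Station 2 and Station 3: z² cancels, leaving linear equations in x and y:
-69.4 x + 366.6 y = 28538.53
-194.0 x + 80.2 y = 22624.28
Solving: x ≈ -91.607, y ≈ 60.505 km (keep extra digits for the depth step; rounded: -91.6, 60.5).
Then from the Station 1 sphere: z² = 192.36² − (x − 25.8)² − (y + 79.0)² with x = -91.607, y = 60.505, so z ≈ 61.289 ≈ 61.3 km.
Check against Station 4 (with the unrounded solution): distance 207.28 ≈ 207.27 km. ✓

depth ≈ 61.3 km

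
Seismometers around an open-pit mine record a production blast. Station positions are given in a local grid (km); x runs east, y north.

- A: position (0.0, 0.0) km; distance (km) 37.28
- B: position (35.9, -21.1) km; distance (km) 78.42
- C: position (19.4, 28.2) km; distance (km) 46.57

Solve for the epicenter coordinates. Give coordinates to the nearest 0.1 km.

x ≈ -27.1 km, y ≈ 25.6 km

Circle about each station: x² + y² = 37.28²; (x − 35.9)² + (y + 21.1)² = 78.42²; (x − 19.4)² + (y − 28.2)² = 46.57².
Subtracting pairs of circle equations eliminates x²+y² and gives linear equations (the radical axes):
71.8 x − 42.2 y = -3025.88
38.8 x + 56.4 y = 392.63
Solving the 2×2 system: x ≈ -27.1, y ≈ 25.6 km.
Check against A (with the unrounded x, y): √(x²+y²) = 37.28 ≈ 37.28 km. ✓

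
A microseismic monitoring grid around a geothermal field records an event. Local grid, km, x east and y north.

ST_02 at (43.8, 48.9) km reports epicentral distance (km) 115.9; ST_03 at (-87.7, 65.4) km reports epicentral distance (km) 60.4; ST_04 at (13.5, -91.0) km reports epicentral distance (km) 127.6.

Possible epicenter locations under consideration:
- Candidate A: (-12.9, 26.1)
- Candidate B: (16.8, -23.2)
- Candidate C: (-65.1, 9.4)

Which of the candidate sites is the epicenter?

For each candidate, compare |candidate − station| to the reported distance:
Candidate A: residuals ST_02 54.8, ST_03 24.1, ST_04 7.6 → max 54.8 km
Candidate B: residuals ST_02 38.9, ST_03 76.6, ST_04 59.7 → max 76.6 km
Candidate C: residuals ST_02 0.1, ST_03 0.0, ST_04 0.1 → max 0.1 km
Only Candidate C has all residuals ≈ 0.

Candidate C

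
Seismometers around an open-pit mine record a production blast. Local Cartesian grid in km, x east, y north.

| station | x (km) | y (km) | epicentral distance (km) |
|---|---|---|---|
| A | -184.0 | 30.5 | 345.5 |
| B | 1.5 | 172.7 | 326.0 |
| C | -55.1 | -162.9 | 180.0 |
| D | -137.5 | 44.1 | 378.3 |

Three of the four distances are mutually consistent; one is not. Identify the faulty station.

D

Solve using three stations at a time. Using A, B, C (subtract circle equations pairwise → linear system) gives (x, y) ≈ (121.8, -130.2).
Distances from that point to each station vs reported:
  A: calculated 345.4 vs reported 345.5 → residual 0.1 km
  B: calculated 325.9 vs reported 326.0 → residual 0.1 km
  C: calculated 179.8 vs reported 180.0 → residual 0.2 km
  D: calculated 312.4 vs reported 378.3 → residual 65.9 km
A, B, C are mutually consistent (residuals ≈ 0); D is off by 65.9 km.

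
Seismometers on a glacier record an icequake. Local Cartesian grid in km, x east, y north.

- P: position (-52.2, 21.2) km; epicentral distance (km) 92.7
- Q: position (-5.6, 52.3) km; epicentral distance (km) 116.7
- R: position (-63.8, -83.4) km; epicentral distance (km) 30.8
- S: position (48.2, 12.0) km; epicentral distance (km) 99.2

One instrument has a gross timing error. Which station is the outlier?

Solve using three stations at a time. Using P, Q, S (subtract circle equations pairwise → linear system) gives (x, y) ≈ (-15.6, -64.0).
Distances from that point to each station vs reported:
  P: calculated 92.7 vs reported 92.7 → residual 0.0 km
  Q: calculated 116.7 vs reported 116.7 → residual 0.0 km
  R: calculated 52.0 vs reported 30.8 → residual 21.2 km
  S: calculated 99.2 vs reported 99.2 → residual 0.0 km
P, Q, S are mutually consistent (residuals ≈ 0); R is off by 21.2 km.

R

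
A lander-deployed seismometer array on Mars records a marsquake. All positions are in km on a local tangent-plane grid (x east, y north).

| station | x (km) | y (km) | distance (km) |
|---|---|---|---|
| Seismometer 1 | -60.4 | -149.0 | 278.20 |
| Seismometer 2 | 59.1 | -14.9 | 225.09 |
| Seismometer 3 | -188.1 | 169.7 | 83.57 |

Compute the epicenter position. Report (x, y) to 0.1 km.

Circle about each station: (x + 60.4)² + (y + 149.0)² = 278.20²; (x − 59.1)² + (y + 14.9)² = 225.09²; (x + 188.1)² + (y − 169.7)² = 83.57².
Subtracting pairs of circle equations eliminates x²+y² and gives linear equations (the radical axes):
239.0 x + 268.2 y = 4595.39
-255.4 x + 637.4 y = 108741.84
Solving the 2×2 system: x ≈ -118.8, y ≈ 123.0 km.

-118.8 km east, 123.0 km north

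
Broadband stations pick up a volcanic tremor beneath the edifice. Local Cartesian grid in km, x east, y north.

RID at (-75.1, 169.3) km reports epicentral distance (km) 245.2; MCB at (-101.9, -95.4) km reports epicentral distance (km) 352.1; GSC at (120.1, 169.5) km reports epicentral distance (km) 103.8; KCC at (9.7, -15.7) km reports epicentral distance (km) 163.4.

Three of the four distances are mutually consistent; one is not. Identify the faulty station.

MCB

Solve using three stations at a time. Using RID, GSC, KCC (subtract circle equations pairwise → linear system) gives (x, y) ≈ (149.0, 69.8).
Distances from that point to each station vs reported:
  RID: calculated 245.2 vs reported 245.2 → residual 0.0 km
  MCB: calculated 300.4 vs reported 352.1 → residual 51.7 km
  GSC: calculated 103.8 vs reported 103.8 → residual 0.0 km
  KCC: calculated 163.4 vs reported 163.4 → residual 0.0 km
RID, GSC, KCC are mutually consistent (residuals ≈ 0); MCB is off by 51.7 km.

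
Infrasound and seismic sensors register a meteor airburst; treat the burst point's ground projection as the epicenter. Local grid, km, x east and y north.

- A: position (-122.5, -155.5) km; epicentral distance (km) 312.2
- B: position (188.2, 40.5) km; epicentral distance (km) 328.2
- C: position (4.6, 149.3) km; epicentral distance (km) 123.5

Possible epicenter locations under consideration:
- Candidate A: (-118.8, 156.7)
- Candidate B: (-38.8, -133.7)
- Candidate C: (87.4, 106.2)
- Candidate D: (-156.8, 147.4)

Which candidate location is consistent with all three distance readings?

For each candidate, compare |candidate − station| to the reported distance:
Candidate A: residuals A 0.0, B 0.1, C 0.1 → max 0.1 km
Candidate B: residuals A 225.7, B 42.1, C 162.8 → max 225.7 km
Candidate C: residuals A 23.3, B 207.9, C 30.2 → max 207.9 km
Candidate D: residuals A 7.4, B 33.0, C 37.9 → max 37.9 km
Only Candidate A has all residuals ≈ 0.

Candidate A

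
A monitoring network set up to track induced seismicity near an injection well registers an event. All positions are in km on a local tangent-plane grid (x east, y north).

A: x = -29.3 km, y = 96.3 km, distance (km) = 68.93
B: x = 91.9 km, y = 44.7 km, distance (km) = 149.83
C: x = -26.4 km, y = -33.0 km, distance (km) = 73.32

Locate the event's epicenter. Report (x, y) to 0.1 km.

Circle about each station: (x + 29.3)² + (y − 96.3)² = 68.93²; (x − 91.9)² + (y − 44.7)² = 149.83²; (x + 26.4)² + (y + 33.0)² = 73.32².
Subtracting the A equation from the B and C equations removes the quadratic terms:
242.4 x − 103.2 y = -17386.16
5.8 x − 258.6 y = -8970.70
Solving the 2×2 system: x ≈ -57.5, y ≈ 33.4 km.

(-57.5, 33.4)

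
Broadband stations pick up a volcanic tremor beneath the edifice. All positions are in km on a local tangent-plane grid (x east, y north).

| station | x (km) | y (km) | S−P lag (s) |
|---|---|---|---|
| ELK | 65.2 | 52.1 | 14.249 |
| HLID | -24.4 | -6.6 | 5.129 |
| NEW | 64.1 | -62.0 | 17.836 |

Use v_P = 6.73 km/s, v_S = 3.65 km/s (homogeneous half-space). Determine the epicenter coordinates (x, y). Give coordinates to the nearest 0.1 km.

Distance from S−P lag: d = Δt · v_P v_S / (v_P − v_S) = Δt · (6.73·3.65)/(6.73−3.65) ≈ 7.9755·Δt.
So d_ELK = 113.64, d_HLID = 40.91, d_NEW = 142.25 km.
Circle about each station: (x − 65.2)² + (y − 52.1)² = 113.64²; (x + 24.4)² + (y + 6.6)² = 40.91²; (x − 64.1)² + (y + 62.0)² = 142.25².
Subtracting pairs of circle equations eliminates x²+y² and gives linear equations (the radical axes):
-179.2 x − 117.4 y = 4913.89
-2.2 x − 228.2 y = -6333.65
Solving the 2×2 system: x ≈ -45.9, y ≈ 28.2 km.
Check against ELK (with the unrounded x, y): √((x − 65.2)²+(y − 52.1)²) = 113.64 ≈ 113.64 km. ✓

x ≈ -45.9 km, y ≈ 28.2 km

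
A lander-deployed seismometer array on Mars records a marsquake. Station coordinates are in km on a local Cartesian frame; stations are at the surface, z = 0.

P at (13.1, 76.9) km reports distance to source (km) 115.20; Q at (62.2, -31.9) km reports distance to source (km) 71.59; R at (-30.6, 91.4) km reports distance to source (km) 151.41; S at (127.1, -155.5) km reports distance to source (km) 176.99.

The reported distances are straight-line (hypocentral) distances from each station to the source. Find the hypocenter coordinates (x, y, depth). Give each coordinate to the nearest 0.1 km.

Each station gives a sphere (x−x_i)² + (y−y_i)² + z² = d_i² (stations at z=0).
Subtracting the P sphere from Q and R: z² cancels, leaving linear equations in x and y:
98.2 x − 217.6 y = 6947.14
-87.4 x + 29.0 y = -6448.85
Solving: x ≈ 74.321, y ≈ 1.614 km (keep extra digits for the depth step; rounded: 74.3, 1.6).
Then from the P sphere: z² = 115.20² − (x − 13.1)² − (y − 76.9)² with x = 74.321, y = 1.614, so z ≈ 62.089 ≈ 62.1 km.
Check against S (with the unrounded solution): distance 176.99 ≈ 176.99 km. ✓

x ≈ 74.3 km, y ≈ 1.6 km, depth ≈ 62.1 km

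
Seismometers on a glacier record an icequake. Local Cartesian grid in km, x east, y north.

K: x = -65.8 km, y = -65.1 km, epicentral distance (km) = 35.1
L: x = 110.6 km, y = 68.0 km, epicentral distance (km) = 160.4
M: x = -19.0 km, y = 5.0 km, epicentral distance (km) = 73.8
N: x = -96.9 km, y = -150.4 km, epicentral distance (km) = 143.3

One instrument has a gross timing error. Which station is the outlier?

K

Solve using three stations at a time. Using L, M, N (subtract circle equations pairwise → linear system) gives (x, y) ≈ (14.8, -60.6).
Distances from that point to each station vs reported:
  K: calculated 80.7 vs reported 35.1 → residual 45.6 km
  L: calculated 160.4 vs reported 160.4 → residual 0.0 km
  M: calculated 73.8 vs reported 73.8 → residual 0.0 km
  N: calculated 143.3 vs reported 143.3 → residual 0.0 km
L, M, N are mutually consistent (residuals ≈ 0); K is off by 45.6 km.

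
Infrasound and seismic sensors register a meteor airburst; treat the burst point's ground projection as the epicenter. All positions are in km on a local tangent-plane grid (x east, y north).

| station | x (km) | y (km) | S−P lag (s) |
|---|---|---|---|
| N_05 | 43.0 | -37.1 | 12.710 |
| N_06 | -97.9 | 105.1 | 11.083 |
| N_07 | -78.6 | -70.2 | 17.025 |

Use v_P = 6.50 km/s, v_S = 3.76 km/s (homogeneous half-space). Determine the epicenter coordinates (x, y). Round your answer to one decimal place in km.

Distance from S−P lag: d = Δt · v_P v_S / (v_P − v_S) = Δt · (6.50·3.76)/(6.50−3.76) ≈ 8.9197·Δt.
So d_N_05 = 113.37, d_N_06 = 98.86, d_N_07 = 151.86 km.
Circle about each station: (x − 43.0)² + (y + 37.1)² = 113.37²; (x + 97.9)² + (y − 105.1)² = 98.86²; (x + 78.6)² + (y + 70.2)² = 151.86².
Subtracting the N_05 equation from the N_06 and N_07 equations removes the quadratic terms:
-281.8 x + 284.4 y = 20484.47
-243.2 x − 66.2 y = -2328.11
Solving the 2×2 system: x ≈ -7.9, y ≈ 64.2 km.
Check against N_05 (with the unrounded x, y): √((x − 43.0)²+(y + 37.1)²) = 113.37 ≈ 113.37 km. ✓

-7.9 km east, 64.2 km north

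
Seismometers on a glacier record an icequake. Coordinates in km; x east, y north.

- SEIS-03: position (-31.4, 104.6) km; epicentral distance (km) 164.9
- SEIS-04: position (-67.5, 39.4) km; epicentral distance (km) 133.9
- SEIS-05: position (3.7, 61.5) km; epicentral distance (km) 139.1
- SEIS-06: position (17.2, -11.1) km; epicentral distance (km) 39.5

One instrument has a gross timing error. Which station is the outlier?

Solve using three stations at a time. Using SEIS-03, SEIS-04, SEIS-06 (subtract circle equations pairwise → linear system) gives (x, y) ≈ (35.6, -46.1).
Distances from that point to each station vs reported:
  SEIS-03: calculated 164.9 vs reported 164.9 → residual 0.0 km
  SEIS-04: calculated 133.9 vs reported 133.9 → residual 0.0 km
  SEIS-05: calculated 112.2 vs reported 139.1 → residual 26.9 km
  SEIS-06: calculated 39.5 vs reported 39.5 → residual 0.0 km
SEIS-03, SEIS-04, SEIS-06 are mutually consistent (residuals ≈ 0); SEIS-05 is off by 26.9 km.

SEIS-05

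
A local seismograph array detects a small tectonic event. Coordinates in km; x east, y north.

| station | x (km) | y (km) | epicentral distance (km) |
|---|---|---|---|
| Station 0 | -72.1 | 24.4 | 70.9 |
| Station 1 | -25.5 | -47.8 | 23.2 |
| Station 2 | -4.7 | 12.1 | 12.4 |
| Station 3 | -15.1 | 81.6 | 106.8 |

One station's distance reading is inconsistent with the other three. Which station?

Station 2

Solve using three stations at a time. Using Station 0, Station 1, Station 3 (subtract circle equations pairwise → linear system) gives (x, y) ≈ (-21.3, -25.0).
Distances from that point to each station vs reported:
  Station 0: calculated 70.9 vs reported 70.9 → residual 0.0 km
  Station 1: calculated 23.2 vs reported 23.2 → residual 0.0 km
  Station 2: calculated 40.6 vs reported 12.4 → residual 28.2 km
  Station 3: calculated 106.8 vs reported 106.8 → residual 0.0 km
Station 0, Station 1, Station 3 are mutually consistent (residuals ≈ 0); Station 2 is off by 28.2 km.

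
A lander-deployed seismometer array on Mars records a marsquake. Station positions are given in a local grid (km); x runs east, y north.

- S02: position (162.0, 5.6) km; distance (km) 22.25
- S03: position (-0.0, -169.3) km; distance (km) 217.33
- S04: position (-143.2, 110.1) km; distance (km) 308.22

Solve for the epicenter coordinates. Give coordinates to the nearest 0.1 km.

142.6 km east, -5.3 km north

Circle about each station: (x − 162.0)² + (y − 5.6)² = 22.25²; x² + (y + 169.3)² = 217.33²; (x + 143.2)² + (y − 110.1)² = 308.22².
Subtracting the S02 equation from the S03 and S04 equations removes the quadratic terms:
-324.0 x − 349.8 y = -44350.14
-610.4 x + 209.0 y = -88151.62
Solving the 2×2 system: x ≈ 142.6, y ≈ -5.3 km.
Check against S02 (with the unrounded x, y): √((x − 162.0)²+(y − 5.6)²) = 22.25 ≈ 22.25 km. ✓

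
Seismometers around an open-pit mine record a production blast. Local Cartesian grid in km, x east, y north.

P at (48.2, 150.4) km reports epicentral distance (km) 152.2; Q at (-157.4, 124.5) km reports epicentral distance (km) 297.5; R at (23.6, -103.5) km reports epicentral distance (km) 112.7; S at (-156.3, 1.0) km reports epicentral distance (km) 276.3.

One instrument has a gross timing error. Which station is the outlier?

Solve using three stations at a time. Using P, Q, S (subtract circle equations pairwise → linear system) gives (x, y) ≈ (119.6, 16.0).
Distances from that point to each station vs reported:
  P: calculated 152.2 vs reported 152.2 → residual 0.0 km
  Q: calculated 297.5 vs reported 297.5 → residual 0.0 km
  R: calculated 153.3 vs reported 112.7 → residual 40.6 km
  S: calculated 276.3 vs reported 276.3 → residual 0.0 km
P, Q, S are mutually consistent (residuals ≈ 0); R is off by 40.6 km.

R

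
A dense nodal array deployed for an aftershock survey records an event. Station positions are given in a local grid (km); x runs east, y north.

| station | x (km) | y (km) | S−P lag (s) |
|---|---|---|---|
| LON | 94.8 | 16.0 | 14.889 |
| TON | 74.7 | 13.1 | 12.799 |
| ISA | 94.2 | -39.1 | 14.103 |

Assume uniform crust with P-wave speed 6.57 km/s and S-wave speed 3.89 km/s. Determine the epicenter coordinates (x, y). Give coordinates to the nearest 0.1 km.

Distance from S−P lag: d = Δt · v_P v_S / (v_P − v_S) = Δt · (6.57·3.89)/(6.57−3.89) ≈ 9.5363·Δt.
So d_LON = 141.99, d_TON = 122.06, d_ISA = 134.49 km.
Circle about each station: (x − 94.8)² + (y − 16.0)² = 141.99²; (x − 74.7)² + (y − 13.1)² = 122.06²; (x − 94.2)² + (y + 39.1)² = 134.49².
Subtracting the LON equation from the TON and ISA equations removes the quadratic terms:
-40.2 x − 5.8 y = 1771.18
-1.2 x − 110.2 y = 3233.01
Solving the 2×2 system: x ≈ -39.9, y ≈ -28.9 km.

x ≈ -39.9 km, y ≈ -28.9 km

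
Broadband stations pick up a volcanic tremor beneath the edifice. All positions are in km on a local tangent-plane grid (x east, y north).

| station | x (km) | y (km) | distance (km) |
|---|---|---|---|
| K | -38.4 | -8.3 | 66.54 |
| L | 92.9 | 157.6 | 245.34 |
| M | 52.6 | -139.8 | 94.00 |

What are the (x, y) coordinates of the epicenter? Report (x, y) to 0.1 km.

-6.5 km east, -66.7 km north

Circle about each station: (x + 38.4)² + (y + 8.3)² = 66.54²; (x − 92.9)² + (y − 157.6)² = 245.34²; (x − 52.6)² + (y + 139.8)² = 94.00².
Subtracting pairs of circle equations eliminates x²+y² and gives linear equations (the radical axes):
262.6 x + 331.8 y = -23839.42
182.0 x − 263.0 y = 16358.92
Solving the 2×2 system: x ≈ -6.5, y ≈ -66.7 km.
Check against K (with the unrounded x, y): √((x + 38.4)²+(y + 8.3)²) = 66.54 ≈ 66.54 km. ✓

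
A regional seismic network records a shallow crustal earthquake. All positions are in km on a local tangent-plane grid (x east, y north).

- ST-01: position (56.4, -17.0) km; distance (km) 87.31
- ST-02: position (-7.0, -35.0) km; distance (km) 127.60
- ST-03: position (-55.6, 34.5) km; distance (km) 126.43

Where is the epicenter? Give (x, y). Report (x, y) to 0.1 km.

65.8 km east, 69.8 km north

Circle about each station: (x − 56.4)² + (y + 17.0)² = 87.31²; (x + 7.0)² + (y + 35.0)² = 127.60²; (x + 55.6)² + (y − 34.5)² = 126.43².
Subtracting the ST-01 equation from the ST-02 and ST-03 equations removes the quadratic terms:
-126.8 x − 36.0 y = -10854.68
-224.0 x + 103.0 y = -7549.86
Solving the 2×2 system: x ≈ 65.8, y ≈ 69.8 km.
Check against ST-01 (with the unrounded x, y): √((x − 56.4)²+(y + 17.0)²) = 87.29 ≈ 87.31 km. ✓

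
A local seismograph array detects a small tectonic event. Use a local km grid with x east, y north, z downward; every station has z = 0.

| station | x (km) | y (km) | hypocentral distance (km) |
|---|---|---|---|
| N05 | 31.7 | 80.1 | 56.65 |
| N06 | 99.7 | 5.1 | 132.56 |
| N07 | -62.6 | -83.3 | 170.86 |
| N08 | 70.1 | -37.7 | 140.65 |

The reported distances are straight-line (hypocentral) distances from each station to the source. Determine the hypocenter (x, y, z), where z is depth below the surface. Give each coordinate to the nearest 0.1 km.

(-6.6, 72.8, 41.1)

Each station gives a sphere (x−x_i)² + (y−y_i)² + z² = d_i² (stations at z=0).
Subtracting the N05 sphere from N06 and N07: z² cancels, leaving linear equations in x and y:
136.0 x − 150.0 y = -11817.73
-188.6 x − 326.8 y = -22547.17
Solving: x ≈ -6.599, y ≈ 72.802 km (keep extra digits for the depth step; rounded: -6.6, 72.8).
Then from the N05 sphere: z² = 56.65² − (x − 31.7)² − (y − 80.1)² with x = -6.599, y = 72.802, so z ≈ 41.099 ≈ 41.1 km.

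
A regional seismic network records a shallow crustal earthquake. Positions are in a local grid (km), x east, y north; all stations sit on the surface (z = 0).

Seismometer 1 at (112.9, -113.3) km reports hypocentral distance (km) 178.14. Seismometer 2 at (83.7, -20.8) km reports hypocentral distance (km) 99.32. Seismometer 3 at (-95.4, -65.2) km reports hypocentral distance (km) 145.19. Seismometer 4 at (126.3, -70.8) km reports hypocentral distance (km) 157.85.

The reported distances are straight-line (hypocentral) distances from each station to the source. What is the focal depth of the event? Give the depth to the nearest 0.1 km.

depth ≈ 48.8 km

Each station gives a sphere (x−x_i)² + (y−y_i)² + z² = d_i² (stations at z=0).
Subtracting the Seismometer 1 sphere from Seismometer 2 and Seismometer 3: z² cancels, leaving linear equations in x and y:
-58.4 x + 185.0 y = 3724.43
-416.6 x + 96.2 y = -1577.38
Solving: x ≈ 9.098, y ≈ 23.004 km (keep extra digits for the depth step; rounded: 9.1, 23.0).
Then from the Seismometer 1 sphere: z² = 178.14² − (x − 112.9)² − (y + 113.3)² with x = 9.098, y = 23.004, so z ≈ 48.788 ≈ 48.8 km.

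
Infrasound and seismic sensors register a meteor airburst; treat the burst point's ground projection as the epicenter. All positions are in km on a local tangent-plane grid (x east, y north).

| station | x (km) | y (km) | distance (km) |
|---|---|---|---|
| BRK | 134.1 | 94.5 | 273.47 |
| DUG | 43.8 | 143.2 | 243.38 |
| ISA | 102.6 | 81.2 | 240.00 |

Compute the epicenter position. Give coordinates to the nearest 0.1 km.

x ≈ -92.7 km, y ≈ -58.3 km

Circle about each station: (x − 134.1)² + (y − 94.5)² = 273.47²; (x − 43.8)² + (y − 143.2)² = 243.38²; (x − 102.6)² + (y − 81.2)² = 240.00².
Subtracting the BRK equation from the DUG and ISA equations removes the quadratic terms:
-180.6 x + 97.4 y = 11063.64
-63.0 x − 26.6 y = 7392.98
Solving the 2×2 system: x ≈ -92.7, y ≈ -58.3 km.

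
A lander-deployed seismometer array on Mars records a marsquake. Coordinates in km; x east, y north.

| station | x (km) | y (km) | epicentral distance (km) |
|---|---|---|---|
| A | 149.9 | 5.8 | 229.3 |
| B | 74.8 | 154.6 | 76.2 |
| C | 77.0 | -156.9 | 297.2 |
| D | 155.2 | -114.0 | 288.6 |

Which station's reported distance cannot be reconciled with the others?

A

Solve using three stations at a time. Using B, C, D (subtract circle equations pairwise → linear system) gives (x, y) ≈ (2.3, 130.8).
Distances from that point to each station vs reported:
  A: calculated 193.4 vs reported 229.3 → residual 35.9 km
  B: calculated 76.4 vs reported 76.2 → residual 0.2 km
  C: calculated 297.2 vs reported 297.2 → residual 0.0 km
  D: calculated 288.6 vs reported 288.6 → residual 0.0 km
B, C, D are mutually consistent (residuals ≈ 0); A is off by 35.9 km.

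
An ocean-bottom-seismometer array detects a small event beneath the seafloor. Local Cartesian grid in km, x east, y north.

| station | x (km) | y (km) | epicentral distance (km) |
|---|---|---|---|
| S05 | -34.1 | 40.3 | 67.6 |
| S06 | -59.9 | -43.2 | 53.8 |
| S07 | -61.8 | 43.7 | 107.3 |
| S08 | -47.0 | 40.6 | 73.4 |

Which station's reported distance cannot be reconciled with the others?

S07

Solve using three stations at a time. Using S05, S06, S08 (subtract circle equations pairwise → linear system) gives (x, y) ≈ (-10.3, -22.8).
Distances from that point to each station vs reported:
  S05: calculated 67.4 vs reported 67.6 → residual 0.2 km
  S06: calculated 53.6 vs reported 53.8 → residual 0.2 km
  S07: calculated 84.1 vs reported 107.3 → residual 23.2 km
  S08: calculated 73.3 vs reported 73.4 → residual 0.1 km
S05, S06, S08 are mutually consistent (residuals ≈ 0); S07 is off by 23.2 km.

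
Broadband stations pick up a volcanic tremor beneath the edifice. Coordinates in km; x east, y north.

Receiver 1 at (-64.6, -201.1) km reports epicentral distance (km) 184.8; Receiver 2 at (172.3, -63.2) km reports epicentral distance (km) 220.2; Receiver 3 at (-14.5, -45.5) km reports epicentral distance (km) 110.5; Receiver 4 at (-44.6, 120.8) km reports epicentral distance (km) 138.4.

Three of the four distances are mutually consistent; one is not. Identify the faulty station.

Receiver 3

Solve using three stations at a time. Using Receiver 1, Receiver 2, Receiver 4 (subtract circle equations pairwise → linear system) gives (x, y) ≈ (-43.1, -17.6).
Distances from that point to each station vs reported:
  Receiver 1: calculated 184.8 vs reported 184.8 → residual 0.0 km
  Receiver 2: calculated 220.2 vs reported 220.2 → residual 0.0 km
  Receiver 3: calculated 40.0 vs reported 110.5 → residual 70.5 km
  Receiver 4: calculated 138.4 vs reported 138.4 → residual 0.0 km
Receiver 1, Receiver 2, Receiver 4 are mutually consistent (residuals ≈ 0); Receiver 3 is off by 70.5 km.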